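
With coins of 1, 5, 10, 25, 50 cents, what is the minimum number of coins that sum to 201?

5

Greedy: take as many of the largest coin as possible, then repeat with the remainder.
201 − 4×50→1 − 1×1→0
Total coins = 4 + 1 = 5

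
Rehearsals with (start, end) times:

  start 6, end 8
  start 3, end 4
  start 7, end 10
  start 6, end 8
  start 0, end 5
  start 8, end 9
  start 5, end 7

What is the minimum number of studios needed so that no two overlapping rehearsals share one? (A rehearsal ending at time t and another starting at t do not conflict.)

Events (time:±→running): 0:+→1 3:+→2 4:-→1 5:-→0 5:+→1 6:+→2 6:+→3 … peak 3.

3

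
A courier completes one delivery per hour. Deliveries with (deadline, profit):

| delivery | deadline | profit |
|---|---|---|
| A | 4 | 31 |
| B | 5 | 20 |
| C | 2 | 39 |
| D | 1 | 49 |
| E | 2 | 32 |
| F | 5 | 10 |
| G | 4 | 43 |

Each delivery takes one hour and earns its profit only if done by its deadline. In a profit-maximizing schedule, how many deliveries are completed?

5

Sort by profit descending; place each in the latest free slot ≤ its deadline.
By profit: D(d1,49), G(d4,43), C(d2,39), E(d2,32), A(d4,31), B(d5,20), F(d5,10)
D→slot 1; G→slot 4; C→slot 2; E skipped; A→slot 3; B→slot 5; F skipped.
5 of 7 scheduled.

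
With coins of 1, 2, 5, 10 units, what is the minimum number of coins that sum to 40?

40 − 4×10→0
Total coins = 4 = 4

4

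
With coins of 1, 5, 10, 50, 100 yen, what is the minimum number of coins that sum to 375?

7

Greedy: take as many of the largest coin as possible, then repeat with the remainder.
375 = 3×100 + 1×50 + 2×10 + 1×5
Total coins = 3 + 1 + 2 + 1 = 7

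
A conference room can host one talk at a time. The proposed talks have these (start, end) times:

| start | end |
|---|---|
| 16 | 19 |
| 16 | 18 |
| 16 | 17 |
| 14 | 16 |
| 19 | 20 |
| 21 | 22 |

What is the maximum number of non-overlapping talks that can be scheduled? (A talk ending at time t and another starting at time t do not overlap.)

Sort by end time and greedily take each interval whose start is ≥ the last chosen end.
Sorted by end: (14,16)  (16,17)  (16,18)  (16,19)  (19,20)  (21,22)
take (14,16); take (16,17); skip (16,18); skip (16,19); take (19,20); take (21,22).
Selected 4 talks.

4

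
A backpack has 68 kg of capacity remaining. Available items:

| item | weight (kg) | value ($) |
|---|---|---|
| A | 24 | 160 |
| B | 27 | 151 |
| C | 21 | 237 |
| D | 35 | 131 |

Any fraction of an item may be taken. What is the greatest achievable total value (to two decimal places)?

Greedy by value/weight ratio, highest first.
Ratios (sorted): C 11.29, A 6.67, B 5.59, D 3.74
take C (21 @ 237); take A (24 @ 160); take 23/27 of B → 128.63. Capacity used 68/68.
Total value = 525.63

525.63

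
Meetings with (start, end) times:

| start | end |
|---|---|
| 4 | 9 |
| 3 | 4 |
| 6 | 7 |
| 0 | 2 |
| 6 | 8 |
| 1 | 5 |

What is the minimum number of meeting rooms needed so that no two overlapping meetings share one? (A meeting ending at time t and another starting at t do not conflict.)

3

Events (time:±→running): 0:+→1 1:+→2 2:-→1 3:+→2 4:-→1 4:+→2 5:-→1 6:+→2 6:+→3 … peak 3.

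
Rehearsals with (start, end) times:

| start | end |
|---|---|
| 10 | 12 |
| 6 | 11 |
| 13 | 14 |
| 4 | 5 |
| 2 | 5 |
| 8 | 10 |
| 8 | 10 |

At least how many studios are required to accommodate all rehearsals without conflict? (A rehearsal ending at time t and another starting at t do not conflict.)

starts: [2, 4, 6, 8, 8, 10, 13]
ends:   [5, 5, 10, 10, 11, 12, 14]
s2→1 s4→2 e5→1 e5→0 s6→1 s8→2 s8→3  — peak 3.

3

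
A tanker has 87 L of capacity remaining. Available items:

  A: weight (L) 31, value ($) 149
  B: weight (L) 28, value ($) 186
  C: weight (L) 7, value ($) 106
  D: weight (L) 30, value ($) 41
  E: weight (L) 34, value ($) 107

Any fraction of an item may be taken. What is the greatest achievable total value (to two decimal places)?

507.09

Greedy by value/weight ratio, highest first.
Order: C (106/7=15.14) > B (186/28=6.64) > A (149/31=4.81) > E (107/34=3.15) > D (41/30=1.37)
Fill: take C (7 @ 106) → take B (28 @ 186) → take A (31 @ 149) → take 21/34 of E → 66.09; 87/87 used.
Total value = 507.09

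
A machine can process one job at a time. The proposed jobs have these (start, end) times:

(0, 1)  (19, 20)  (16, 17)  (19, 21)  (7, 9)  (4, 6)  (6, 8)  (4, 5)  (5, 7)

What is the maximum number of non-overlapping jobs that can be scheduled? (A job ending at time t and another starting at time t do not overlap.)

6

Greedy by earliest finish: after sorting by end time, pick each interval compatible with the last pick.
Sorted by end: (0,1)  (4,5)  (4,6)  (5,7)  (6,8)  (7,9)  (16,17)  (19,20)  (19,21)
take (0,1); take (4,5); take (5,7); skip (6,8); take (7,9); take (16,17); take (19,20).
Selected 6 jobs.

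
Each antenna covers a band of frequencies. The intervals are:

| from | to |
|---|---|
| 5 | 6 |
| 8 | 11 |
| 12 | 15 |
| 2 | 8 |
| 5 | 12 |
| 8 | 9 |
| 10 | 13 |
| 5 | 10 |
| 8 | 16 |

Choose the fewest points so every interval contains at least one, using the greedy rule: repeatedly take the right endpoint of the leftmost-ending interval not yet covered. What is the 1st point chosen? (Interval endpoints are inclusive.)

Process intervals by earliest right end; each time one isn't hit yet, stab at its right endpoint.
By right end: [5,6]  [2,8]  [8,9]  [5,10]  [8,11]  [5,12]  [10,13]  [12,15]  [8,16]
[5,6] uncovered → point at 6; [8,9] uncovered → point at 9; [10,13] uncovered → point at 13.
Points: 6, 9, 13 (3 total).

6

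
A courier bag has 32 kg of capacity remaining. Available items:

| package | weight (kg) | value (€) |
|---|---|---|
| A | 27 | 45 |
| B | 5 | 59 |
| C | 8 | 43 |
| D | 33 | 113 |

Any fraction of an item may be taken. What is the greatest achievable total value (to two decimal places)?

167.06

Ratios (sorted): B 11.80, C 5.38, D 3.42, A 1.67
take B (5 @ 59); take C (8 @ 43); take 19/33 of D → 65.06. Capacity used 32/32.
Total value = 167.06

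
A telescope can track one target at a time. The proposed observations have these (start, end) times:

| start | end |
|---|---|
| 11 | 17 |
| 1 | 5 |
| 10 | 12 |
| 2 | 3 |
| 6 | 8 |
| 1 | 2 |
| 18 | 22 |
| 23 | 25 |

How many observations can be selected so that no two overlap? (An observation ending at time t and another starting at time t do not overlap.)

Sorted by end: (1,2)  (2,3)  (1,5)  (6,8)  (10,12)  (11,17)  (18,22)  (23,25)
take (1,2); take (2,3); take (6,8); take (10,12); take (18,22); take (23,25).
Selected 6 observations.

6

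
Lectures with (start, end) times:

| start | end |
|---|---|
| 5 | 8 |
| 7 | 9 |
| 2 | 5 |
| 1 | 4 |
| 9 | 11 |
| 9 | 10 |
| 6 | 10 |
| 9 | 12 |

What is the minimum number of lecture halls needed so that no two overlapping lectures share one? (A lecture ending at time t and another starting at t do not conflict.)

4

The answer is the maximum number of intervals overlapping at any instant.
Events (time:±→running): 1:+→1 2:+→2 4:-→1 5:-→0 5:+→1 6:+→2 7:+→3 8:-→2 9:-→1 9:+→2 9:+→3 9:+→4 … peak 4.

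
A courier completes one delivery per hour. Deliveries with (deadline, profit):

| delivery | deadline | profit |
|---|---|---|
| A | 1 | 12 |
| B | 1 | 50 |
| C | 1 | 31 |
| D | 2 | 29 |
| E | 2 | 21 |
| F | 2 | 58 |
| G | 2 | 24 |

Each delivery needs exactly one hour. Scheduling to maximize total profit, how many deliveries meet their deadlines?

By profit: F(d2,58), B(d1,50), C(d1,31), D(d2,29), G(d2,24), E(d2,21), A(d1,12)
F→slot 2; B→slot 1; C skipped; D skipped; G skipped; E skipped; A skipped.
2 of 7 scheduled.

2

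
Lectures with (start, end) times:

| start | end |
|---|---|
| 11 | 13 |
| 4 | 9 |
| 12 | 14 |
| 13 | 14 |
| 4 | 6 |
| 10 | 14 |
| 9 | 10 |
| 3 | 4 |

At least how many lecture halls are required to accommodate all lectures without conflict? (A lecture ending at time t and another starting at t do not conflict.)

Count concurrent intervals with a sweep; the peak is the room count.
starts: [3, 4, 4, 9, 10, 11, 12, 13]
ends:   [4, 6, 9, 10, 13, 14, 14, 14]
s3→1 e4→0 s4→1 s4→2 e6→1 e9→0 s9→1 e10→0 s10→1 s11→2 s12→3  — peak 3.

3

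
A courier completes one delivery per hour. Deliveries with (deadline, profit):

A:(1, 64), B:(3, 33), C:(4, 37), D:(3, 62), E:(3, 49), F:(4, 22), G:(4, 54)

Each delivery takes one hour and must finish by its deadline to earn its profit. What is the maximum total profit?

Sort by profit descending; place each in the latest free slot ≤ its deadline.
Profit order: A=64 D=62 G=54 E=49 C=37 B=33 F=22
Assign: A→slot 1, D→slot 3, G→slot 4, E→slot 2, C skipped, B skipped, F skipped.
Slots: [1:A] [2:E] [3:D] [4:G]
Profit = 64 + 49 + 62 + 54 = 229

229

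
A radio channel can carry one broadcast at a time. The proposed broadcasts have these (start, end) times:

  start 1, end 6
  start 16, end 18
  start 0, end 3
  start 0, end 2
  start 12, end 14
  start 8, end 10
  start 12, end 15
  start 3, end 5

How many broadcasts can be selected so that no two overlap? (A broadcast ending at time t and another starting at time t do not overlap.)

5

Sorted by end: (0,2)  (0,3)  (3,5)  (1,6)  (8,10)  (12,14)  (12,15)  (16,18)
take (0,2); skip (0,3); take (3,5); take (8,10); take (12,14); skip (12,15); take (16,18).
Selected 5 broadcasts.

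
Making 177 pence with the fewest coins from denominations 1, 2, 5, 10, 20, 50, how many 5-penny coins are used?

Greedy: take as many of the largest coin as possible, then repeat with the remainder.
177 = 3×50 + 1×20 + 1×5 + 1×2
Count of 5: 1

1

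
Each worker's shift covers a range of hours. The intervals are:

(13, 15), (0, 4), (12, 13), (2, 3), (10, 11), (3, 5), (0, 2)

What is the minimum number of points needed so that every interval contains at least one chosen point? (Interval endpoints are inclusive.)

4

Process intervals by earliest right end; each time one isn't hit yet, stab at its right endpoint.
By right end: [0,2]  [2,3]  [0,4]  [3,5]  [10,11]  [12,13]  [13,15]
[0,2] uncovered → point at 2; [3,5] uncovered → point at 5; [10,11] uncovered → point at 11; [12,13] uncovered → point at 13.
Points: 2, 5, 11, 13 (4 total).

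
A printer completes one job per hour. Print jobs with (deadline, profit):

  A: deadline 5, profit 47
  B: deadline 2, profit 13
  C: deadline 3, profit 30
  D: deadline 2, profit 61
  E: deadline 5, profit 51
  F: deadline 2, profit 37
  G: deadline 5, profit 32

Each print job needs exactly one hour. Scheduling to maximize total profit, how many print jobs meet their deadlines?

Sort by profit descending; place each in the latest free slot ≤ its deadline.
By profit: D(d2,61), E(d5,51), A(d5,47), F(d2,37), G(d5,32), C(d3,30), B(d2,13)
D→slot 2; E→slot 5; A→slot 4; F→slot 1; G→slot 3; C skipped; B skipped.
5 of 7 scheduled.

5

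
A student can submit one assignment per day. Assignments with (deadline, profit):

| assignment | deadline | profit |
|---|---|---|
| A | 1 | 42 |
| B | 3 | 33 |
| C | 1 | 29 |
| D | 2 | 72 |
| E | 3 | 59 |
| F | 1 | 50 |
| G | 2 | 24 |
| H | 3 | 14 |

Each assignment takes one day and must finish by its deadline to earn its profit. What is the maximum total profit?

181

Take jobs in profit order; each goes to the latest open slot no later than its deadline.
Profit order: D=72 E=59 F=50 A=42 B=33 C=29 G=24 H=14
Assign: D→slot 2, E→slot 3, F→slot 1, A skipped, B skipped, C skipped, G skipped, H skipped.
Slots: [1:F] [2:D] [3:E]
Profit = 50 + 72 + 59 = 181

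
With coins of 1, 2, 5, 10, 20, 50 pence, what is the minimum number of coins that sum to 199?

8

Use the largest denomination that fits, subtract, and repeat.
199 = 3×50 + 2×20 + 1×5 + 2×2
Total coins = 3 + 2 + 1 + 2 = 8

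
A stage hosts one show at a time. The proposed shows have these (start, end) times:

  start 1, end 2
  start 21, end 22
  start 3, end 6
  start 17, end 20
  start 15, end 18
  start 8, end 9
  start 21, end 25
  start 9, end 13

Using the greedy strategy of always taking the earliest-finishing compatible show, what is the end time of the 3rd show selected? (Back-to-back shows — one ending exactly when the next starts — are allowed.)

Order by finish time; keep every interval that doesn't clash with the previous kept one.
By end time: (1,2), (3,6), (8,9), (9,13), (15,18), (17,20), (21,22), (21,25).
Pick (1,2); next start ≥ 2 → (3,6); next start ≥ 6 → (8,9); next start ≥ 9 → (9,13); next start ≥ 13 → (15,18); next start ≥ 18 → (21,22).
Selected: (1,2) (3,6) (8,9) (9,13) (15,18) (21,22)

9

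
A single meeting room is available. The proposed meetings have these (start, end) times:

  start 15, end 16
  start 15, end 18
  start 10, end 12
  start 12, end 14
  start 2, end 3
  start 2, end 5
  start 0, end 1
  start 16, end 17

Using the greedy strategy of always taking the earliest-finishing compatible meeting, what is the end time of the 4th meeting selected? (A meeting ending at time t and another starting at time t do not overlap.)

14

Greedy by earliest finish: after sorting by end time, pick each interval compatible with the last pick.
By end time: (0,1), (2,3), (2,5), (10,12), (12,14), (15,16), (16,17), (15,18).
Pick (0,1); next start ≥ 1 → (2,3); next start ≥ 3 → (10,12); next start ≥ 12 → (12,14); next start ≥ 14 → (15,16); next start ≥ 16 → (16,17).
Selected: (0,1) (2,3) (10,12) (12,14) (15,16) (16,17)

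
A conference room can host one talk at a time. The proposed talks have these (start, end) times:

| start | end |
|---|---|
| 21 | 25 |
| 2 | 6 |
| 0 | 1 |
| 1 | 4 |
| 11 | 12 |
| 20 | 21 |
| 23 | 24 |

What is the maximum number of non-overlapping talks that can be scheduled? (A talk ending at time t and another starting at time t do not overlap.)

Greedy by earliest finish: after sorting by end time, pick each interval compatible with the last pick.
By end time: (0,1), (1,4), (2,6), (11,12), (20,21), (23,24), (21,25).
Pick (0,1); next start ≥ 1 → (1,4); next start ≥ 4 → (11,12); next start ≥ 12 → (20,21); next start ≥ 21 → (23,24).
Selected 5 talks.

5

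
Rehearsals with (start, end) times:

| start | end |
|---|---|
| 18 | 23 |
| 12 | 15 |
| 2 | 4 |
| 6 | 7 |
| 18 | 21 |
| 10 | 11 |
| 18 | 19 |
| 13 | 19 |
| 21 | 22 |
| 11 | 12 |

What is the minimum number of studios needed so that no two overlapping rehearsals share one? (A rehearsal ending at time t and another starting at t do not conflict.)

4

The answer is the maximum number of intervals overlapping at any instant.
Events (time:±→running): 2:+→1 4:-→0 6:+→1 7:-→0 10:+→1 11:-→0 11:+→1 12:-→0 12:+→1 13:+→2 15:-→1 18:+→2 18:+→3 18:+→4 … peak 4.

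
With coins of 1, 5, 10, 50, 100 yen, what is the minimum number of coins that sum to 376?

8

376 = 3×100 + 1×50 + 2×10 + 1×5 + 1×1
Total coins = 3 + 1 + 2 + 1 + 1 = 8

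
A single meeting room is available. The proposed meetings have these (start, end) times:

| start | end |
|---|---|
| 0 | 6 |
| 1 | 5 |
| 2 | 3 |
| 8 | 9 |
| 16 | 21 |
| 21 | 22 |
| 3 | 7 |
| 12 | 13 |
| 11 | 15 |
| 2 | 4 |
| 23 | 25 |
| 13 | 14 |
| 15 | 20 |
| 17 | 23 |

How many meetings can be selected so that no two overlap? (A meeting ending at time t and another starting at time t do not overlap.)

8

Sorted by end: (2,3)  (2,4)  (1,5)  (0,6)  (3,7)  (8,9)  (12,13)  (13,14)  (11,15)  (15,20)  (16,21)  (21,22)  (17,23)  (23,25)
take (2,3); skip (2,4); skip (1,5); skip (0,6); take (3,7); take (8,9); take (12,13); take (13,14); take (15,20); take (21,22); take (23,25).
Selected 8 meetings.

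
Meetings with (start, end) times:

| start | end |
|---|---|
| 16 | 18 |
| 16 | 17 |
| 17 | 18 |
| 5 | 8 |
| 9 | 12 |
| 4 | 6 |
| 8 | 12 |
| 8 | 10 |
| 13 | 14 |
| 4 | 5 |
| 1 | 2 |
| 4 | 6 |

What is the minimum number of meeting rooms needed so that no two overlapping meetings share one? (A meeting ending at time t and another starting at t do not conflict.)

3

Events (time:±→running): 1:+→1 2:-→0 4:+→1 4:+→2 4:+→3 … peak 3.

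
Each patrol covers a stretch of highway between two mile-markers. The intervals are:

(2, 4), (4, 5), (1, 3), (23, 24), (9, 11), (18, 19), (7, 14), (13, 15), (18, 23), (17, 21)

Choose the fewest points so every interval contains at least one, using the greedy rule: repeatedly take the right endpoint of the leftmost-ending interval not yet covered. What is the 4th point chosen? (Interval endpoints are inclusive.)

15

Sort by right endpoint; whenever an interval is uncovered, place a point at its right end.
Sorted: [1,3] [2,4] [4,5] [9,11] [7,14] [13,15] [18,19] [17,21] [18,23] [23,24]
{[1,3],[2,4]} hit by 3; {[4,5]} hit by 5; {[9,11],[7,14]} hit by 11; {[13,15]} hit by 15; {[18,19],[17,21],[18,23]} hit by 19; {[23,24]} hit by 24.
Points: 3, 5, 11, 15, 19, 24 (6 total).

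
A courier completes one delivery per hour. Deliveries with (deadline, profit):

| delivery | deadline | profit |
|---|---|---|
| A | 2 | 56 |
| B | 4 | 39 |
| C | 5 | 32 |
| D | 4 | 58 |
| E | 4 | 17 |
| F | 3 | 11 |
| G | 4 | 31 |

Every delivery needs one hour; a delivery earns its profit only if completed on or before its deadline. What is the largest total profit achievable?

Sort by profit descending; place each in the latest free slot ≤ its deadline.
Profit order: D=58 A=56 B=39 C=32 G=31 E=17 F=11
Assign: D→slot 4, A→slot 2, B→slot 3, C→slot 5, G→slot 1, E skipped, F skipped.
Slots: [1:G] [2:A] [3:B] [4:D] [5:C]
Profit = 31 + 56 + 39 + 58 + 32 = 216

216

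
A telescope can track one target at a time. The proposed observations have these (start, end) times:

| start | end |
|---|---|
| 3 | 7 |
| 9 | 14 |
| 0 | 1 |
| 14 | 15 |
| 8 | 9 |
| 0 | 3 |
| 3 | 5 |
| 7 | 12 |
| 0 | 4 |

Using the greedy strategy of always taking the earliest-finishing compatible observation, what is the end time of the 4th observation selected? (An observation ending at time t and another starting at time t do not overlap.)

Sorted by end: (0,1)  (0,3)  (0,4)  (3,5)  (3,7)  (8,9)  (7,12)  (9,14)  (14,15)
take (0,1); skip (0,3); take (3,5); skip (3,7); take (8,9); take (9,14); take (14,15).
Selected: (0,1) (3,5) (8,9) (9,14) (14,15)

14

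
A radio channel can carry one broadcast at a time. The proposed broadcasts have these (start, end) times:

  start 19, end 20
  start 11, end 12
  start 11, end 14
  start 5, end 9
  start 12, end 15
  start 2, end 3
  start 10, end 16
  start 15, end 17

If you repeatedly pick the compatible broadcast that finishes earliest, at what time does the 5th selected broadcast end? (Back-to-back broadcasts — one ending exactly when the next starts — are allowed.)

Sorted by end: (2,3)  (5,9)  (11,12)  (11,14)  (12,15)  (10,16)  (15,17)  (19,20)
take (2,3); take (5,9); take (11,12); take (12,15); take (15,17); take (19,20).
Selected: (2,3) (5,9) (11,12) (12,15) (15,17) (19,20)

17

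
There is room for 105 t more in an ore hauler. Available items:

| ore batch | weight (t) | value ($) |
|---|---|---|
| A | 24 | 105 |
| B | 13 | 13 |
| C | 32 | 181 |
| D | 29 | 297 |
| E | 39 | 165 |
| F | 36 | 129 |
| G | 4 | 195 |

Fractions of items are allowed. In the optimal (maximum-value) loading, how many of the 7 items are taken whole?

4

Sort by value per unit weight and fill in that order.
Order: G (195/4=48.75) > D (297/29=10.24) > C (181/32=5.66) > A (105/24=4.38) > E (165/39=4.23) > F (129/36=3.58) > B (13/13=1.00)
Fill: take G (4 @ 195) → take D (29 @ 297) → take C (32 @ 181) → take A (24 @ 105) → take 16/39 of E → 67.69; 105/105 used.
4 item(s) taken whole; one partial (take 16/39 of E).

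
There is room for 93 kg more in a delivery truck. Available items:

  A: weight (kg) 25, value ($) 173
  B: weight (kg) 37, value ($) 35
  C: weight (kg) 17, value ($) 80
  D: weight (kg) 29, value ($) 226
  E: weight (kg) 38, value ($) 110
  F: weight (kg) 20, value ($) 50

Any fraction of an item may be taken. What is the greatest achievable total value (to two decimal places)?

Greedy by value/weight ratio, highest first.
Ratios (sorted): D 7.79, A 6.92, C 4.71, E 2.89, F 2.50, B 0.95
take D (29 @ 226); take A (25 @ 173); take C (17 @ 80); take 22/38 of E → 63.68. Capacity used 93/93.
Total value = 542.68

542.68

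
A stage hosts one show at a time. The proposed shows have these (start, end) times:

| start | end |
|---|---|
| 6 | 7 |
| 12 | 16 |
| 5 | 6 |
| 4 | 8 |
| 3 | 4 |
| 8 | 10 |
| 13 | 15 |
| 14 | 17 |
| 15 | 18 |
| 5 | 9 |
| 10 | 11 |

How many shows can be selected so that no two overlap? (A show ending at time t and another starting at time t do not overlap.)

Sort by end time and greedily take each interval whose start is ≥ the last chosen end.
By end time: (3,4), (5,6), (6,7), (4,8), (5,9), (8,10), (10,11), (13,15), (12,16), (14,17), (15,18).
Pick (3,4); next start ≥ 4 → (5,6); next start ≥ 6 → (6,7); next start ≥ 7 → (8,10); next start ≥ 10 → (10,11); next start ≥ 11 → (13,15); next start ≥ 15 → (15,18).
Selected 7 shows.

7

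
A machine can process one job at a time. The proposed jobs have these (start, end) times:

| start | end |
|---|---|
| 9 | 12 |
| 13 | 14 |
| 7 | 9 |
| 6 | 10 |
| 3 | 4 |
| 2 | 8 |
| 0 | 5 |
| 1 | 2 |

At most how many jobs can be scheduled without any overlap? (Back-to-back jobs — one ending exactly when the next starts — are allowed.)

Sort by end time and greedily take each interval whose start is ≥ the last chosen end.
Sorted by end: (1,2)  (3,4)  (0,5)  (2,8)  (7,9)  (6,10)  (9,12)  (13,14)
take (1,2); take (3,4); skip (0,5); take (7,9); skip (6,10); take (9,12); take (13,14).
Selected 5 jobs.

5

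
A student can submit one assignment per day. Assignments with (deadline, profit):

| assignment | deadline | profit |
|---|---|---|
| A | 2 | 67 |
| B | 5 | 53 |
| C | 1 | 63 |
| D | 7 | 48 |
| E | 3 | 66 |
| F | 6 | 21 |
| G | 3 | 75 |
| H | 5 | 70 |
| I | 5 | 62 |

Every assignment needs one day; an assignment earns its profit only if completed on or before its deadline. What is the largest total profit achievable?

409

Take jobs in profit order; each goes to the latest open slot no later than its deadline.
By profit: G(d3,75), H(d5,70), A(d2,67), E(d3,66), C(d1,63), I(d5,62), B(d5,53), D(d7,48), F(d6,21)
G→slot 3; H→slot 5; A→slot 2; E→slot 1; C skipped; I→slot 4; B skipped; D→slot 7; F→slot 6.
Profit = 66 + 67 + 75 + 62 + 70 + 21 + 48 = 409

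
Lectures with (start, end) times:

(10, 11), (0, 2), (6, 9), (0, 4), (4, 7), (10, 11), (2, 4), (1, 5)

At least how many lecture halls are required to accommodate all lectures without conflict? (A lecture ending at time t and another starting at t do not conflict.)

3

The answer is the maximum number of intervals overlapping at any instant.
Events (time:±→running): 0:+→1 0:+→2 1:+→3 … peak 3.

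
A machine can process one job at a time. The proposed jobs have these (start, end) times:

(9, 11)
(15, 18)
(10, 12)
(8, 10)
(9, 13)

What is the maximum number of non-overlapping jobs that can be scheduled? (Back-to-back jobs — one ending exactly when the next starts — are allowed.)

By end time: (8,10), (9,11), (10,12), (9,13), (15,18).
Pick (8,10); next start ≥ 10 → (10,12); next start ≥ 12 → (15,18).
Selected 3 jobs.

3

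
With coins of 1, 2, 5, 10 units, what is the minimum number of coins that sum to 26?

Greedy: take as many of the largest coin as possible, then repeat with the remainder.
26 = 2×10 + 1×5 + 1×1
Total coins = 2 + 1 + 1 = 4

4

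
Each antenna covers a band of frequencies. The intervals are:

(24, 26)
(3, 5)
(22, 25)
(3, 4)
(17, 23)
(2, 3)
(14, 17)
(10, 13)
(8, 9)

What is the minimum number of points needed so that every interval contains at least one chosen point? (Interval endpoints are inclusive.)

5

Process intervals by earliest right end; each time one isn't hit yet, stab at its right endpoint.
Sorted: [2,3] [3,4] [3,5] [8,9] [10,13] [14,17] [17,23] [22,25] [24,26]
{[2,3],[3,4],[3,5]} hit by 3; {[8,9]} hit by 9; {[10,13]} hit by 13; {[14,17],[17,23]} hit by 17; {[22,25],[24,26]} hit by 25.
Points: 3, 9, 13, 17, 25 (5 total).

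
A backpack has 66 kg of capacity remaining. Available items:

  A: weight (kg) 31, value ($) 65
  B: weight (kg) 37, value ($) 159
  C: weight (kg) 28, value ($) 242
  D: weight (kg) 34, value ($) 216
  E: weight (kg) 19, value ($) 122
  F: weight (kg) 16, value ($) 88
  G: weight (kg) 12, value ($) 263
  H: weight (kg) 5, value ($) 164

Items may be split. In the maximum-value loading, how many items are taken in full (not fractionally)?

4

Sort by value per unit weight and fill in that order.
Ratios (sorted): H 32.80, G 21.92, C 8.64, E 6.42, D 6.35, F 5.50, B 4.30, A 2.10
take H (5 @ 164); take G (12 @ 263); take C (28 @ 242); take E (19 @ 122); take 2/34 of D → 12.71. Capacity used 66/66.
4 item(s) taken whole; one partial (take 2/34 of D).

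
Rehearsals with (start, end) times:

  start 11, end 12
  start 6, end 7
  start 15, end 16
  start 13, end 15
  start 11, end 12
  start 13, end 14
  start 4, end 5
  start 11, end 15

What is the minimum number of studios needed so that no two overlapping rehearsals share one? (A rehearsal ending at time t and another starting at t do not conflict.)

The answer is the maximum number of intervals overlapping at any instant.
Events (time:±→running): 4:+→1 5:-→0 6:+→1 7:-→0 11:+→1 11:+→2 11:+→3 … peak 3.

3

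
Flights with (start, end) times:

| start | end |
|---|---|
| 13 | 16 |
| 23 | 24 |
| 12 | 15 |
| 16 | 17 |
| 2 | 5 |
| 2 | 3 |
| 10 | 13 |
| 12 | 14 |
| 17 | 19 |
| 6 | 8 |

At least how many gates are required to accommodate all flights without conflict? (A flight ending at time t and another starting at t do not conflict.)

starts: [2, 2, 6, 10, 12, 12, 13, 16, 17, 23]
ends:   [3, 5, 8, 13, 14, 15, 16, 17, 19, 24]
s2→1 s2→2 e3→1 e5→0 s6→1 e8→0 s10→1 s12→2 s12→3  — peak 3.

3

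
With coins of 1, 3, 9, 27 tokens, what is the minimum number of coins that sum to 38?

4

38 − 1×27→11 − 1×9→2 − 2×1→0
Total coins = 1 + 1 + 2 = 4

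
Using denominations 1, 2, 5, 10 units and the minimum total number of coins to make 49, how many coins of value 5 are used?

1

Greedy: take as many of the largest coin as possible, then repeat with the remainder.
49 = 4×10 + 1×5 + 2×2
Count of 5: 1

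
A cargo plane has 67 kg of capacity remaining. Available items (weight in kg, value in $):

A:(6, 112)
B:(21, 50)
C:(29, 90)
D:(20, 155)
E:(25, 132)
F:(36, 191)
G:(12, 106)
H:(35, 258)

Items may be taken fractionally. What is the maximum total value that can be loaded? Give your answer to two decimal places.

Greedy by value/weight ratio, highest first.
Ratios (sorted): A 18.67, G 8.83, D 7.75, H 7.37, F 5.31, E 5.28, C 3.10, B 2.38
take A (6 @ 112); take G (12 @ 106); take D (20 @ 155); take 29/35 of H → 213.77. Capacity used 67/67.
Total value = 586.77

586.77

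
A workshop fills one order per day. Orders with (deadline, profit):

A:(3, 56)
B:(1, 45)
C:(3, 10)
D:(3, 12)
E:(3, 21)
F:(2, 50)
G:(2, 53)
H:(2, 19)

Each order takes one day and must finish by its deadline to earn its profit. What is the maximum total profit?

159

By profit: A(d3,56), G(d2,53), F(d2,50), B(d1,45), E(d3,21), H(d2,19), D(d3,12), C(d3,10)
A→slot 3; G→slot 2; F→slot 1; B skipped; E skipped; H skipped; D skipped; C skipped.
Profit = 50 + 53 + 56 = 159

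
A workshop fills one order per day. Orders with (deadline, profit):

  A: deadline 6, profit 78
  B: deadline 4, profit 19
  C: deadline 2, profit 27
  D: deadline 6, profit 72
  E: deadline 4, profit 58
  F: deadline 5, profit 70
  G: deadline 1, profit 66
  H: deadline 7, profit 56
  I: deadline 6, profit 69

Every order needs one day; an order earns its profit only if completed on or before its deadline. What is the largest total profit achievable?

By profit: A(d6,78), D(d6,72), F(d5,70), I(d6,69), G(d1,66), E(d4,58), H(d7,56), C(d2,27), B(d4,19)
A→slot 6; D→slot 5; F→slot 4; I→slot 3; G→slot 1; E→slot 2; H→slot 7; C skipped; B skipped.
Profit = 66 + 58 + 69 + 70 + 72 + 78 + 56 = 469

469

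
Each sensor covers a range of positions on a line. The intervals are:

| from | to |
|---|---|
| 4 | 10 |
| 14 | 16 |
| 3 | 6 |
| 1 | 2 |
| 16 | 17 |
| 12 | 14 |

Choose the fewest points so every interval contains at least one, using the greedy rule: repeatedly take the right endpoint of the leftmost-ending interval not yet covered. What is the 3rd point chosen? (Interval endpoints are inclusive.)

Sorted: [1,2] [3,6] [4,10] [12,14] [14,16] [16,17]
{[1,2]} hit by 2; {[3,6],[4,10]} hit by 6; {[12,14],[14,16]} hit by 14; {[16,17]} hit by 17.
Points: 2, 6, 14, 17 (4 total).

14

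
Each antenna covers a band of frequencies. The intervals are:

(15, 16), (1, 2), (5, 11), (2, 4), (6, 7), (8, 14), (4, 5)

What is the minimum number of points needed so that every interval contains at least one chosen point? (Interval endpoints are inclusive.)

5

Sort by right endpoint; whenever an interval is uncovered, place a point at its right end.
Sorted: [1,2] [2,4] [4,5] [6,7] [5,11] [8,14] [15,16]
{[1,2],[2,4]} hit by 2; {[4,5]} hit by 5; {[6,7],[5,11]} hit by 7; {[8,14]} hit by 14; {[15,16]} hit by 16.
Points: 2, 5, 7, 14, 16 (5 total).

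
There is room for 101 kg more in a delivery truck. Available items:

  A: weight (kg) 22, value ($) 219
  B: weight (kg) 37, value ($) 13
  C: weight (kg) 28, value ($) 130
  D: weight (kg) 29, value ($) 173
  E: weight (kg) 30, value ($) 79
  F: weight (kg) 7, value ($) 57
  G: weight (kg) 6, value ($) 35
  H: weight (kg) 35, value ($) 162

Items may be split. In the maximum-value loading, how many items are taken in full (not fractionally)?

Greedy by value/weight ratio, highest first.
Ratios (sorted): A 9.95, F 8.14, D 5.97, G 5.83, C 4.64, H 4.63, E 2.63, B 0.35
take A (22 @ 219); take F (7 @ 57); take D (29 @ 173); take G (6 @ 35); take C (28 @ 130); take 9/35 of H → 41.66. Capacity used 101/101.
5 item(s) taken whole; one partial (take 9/35 of H).

5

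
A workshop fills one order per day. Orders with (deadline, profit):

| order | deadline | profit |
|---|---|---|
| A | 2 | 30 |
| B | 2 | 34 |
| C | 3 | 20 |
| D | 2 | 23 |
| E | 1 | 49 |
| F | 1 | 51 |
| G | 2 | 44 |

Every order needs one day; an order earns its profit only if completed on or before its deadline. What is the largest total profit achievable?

Take jobs in profit order; each goes to the latest open slot no later than its deadline.
By profit: F(d1,51), E(d1,49), G(d2,44), B(d2,34), A(d2,30), D(d2,23), C(d3,20)
F→slot 1; E skipped; G→slot 2; B skipped; A skipped; D skipped; C→slot 3.
Profit = 51 + 44 + 20 = 115

115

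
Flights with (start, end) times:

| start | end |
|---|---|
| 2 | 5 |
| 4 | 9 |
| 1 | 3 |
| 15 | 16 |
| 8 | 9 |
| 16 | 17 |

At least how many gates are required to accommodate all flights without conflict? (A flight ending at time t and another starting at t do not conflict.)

The answer is the maximum number of intervals overlapping at any instant.
Events (time:±→running): 1:+→1 2:+→2 … peak 2.

2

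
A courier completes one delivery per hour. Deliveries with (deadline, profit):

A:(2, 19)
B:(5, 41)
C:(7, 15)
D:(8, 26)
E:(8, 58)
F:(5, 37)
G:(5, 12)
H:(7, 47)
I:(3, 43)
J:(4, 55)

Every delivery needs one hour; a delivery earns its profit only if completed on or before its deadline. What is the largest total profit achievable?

Take jobs in profit order; each goes to the latest open slot no later than its deadline.
By profit: E(d8,58), J(d4,55), H(d7,47), I(d3,43), B(d5,41), F(d5,37), D(d8,26), A(d2,19), C(d7,15), G(d5,12)
E→slot 8; J→slot 4; H→slot 7; I→slot 3; B→slot 5; F→slot 2; D→slot 6; A→slot 1; C skipped; G skipped.
Profit = 19 + 37 + 43 + 55 + 41 + 26 + 47 + 58 = 326

326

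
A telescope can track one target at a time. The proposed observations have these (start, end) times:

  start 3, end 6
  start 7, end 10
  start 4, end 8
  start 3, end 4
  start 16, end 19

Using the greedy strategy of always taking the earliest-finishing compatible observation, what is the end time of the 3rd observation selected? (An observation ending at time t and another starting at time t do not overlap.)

19

Sorted by end: (3,4)  (3,6)  (4,8)  (7,10)  (16,19)
take (3,4); skip (3,6); take (4,8); skip (7,10); take (16,19).
Selected: (3,4) (4,8) (16,19)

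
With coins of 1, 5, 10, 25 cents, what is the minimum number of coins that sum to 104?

8

Use the largest denomination that fits, subtract, and repeat.
104 = 4×25 + 4×1
Total coins = 4 + 4 = 8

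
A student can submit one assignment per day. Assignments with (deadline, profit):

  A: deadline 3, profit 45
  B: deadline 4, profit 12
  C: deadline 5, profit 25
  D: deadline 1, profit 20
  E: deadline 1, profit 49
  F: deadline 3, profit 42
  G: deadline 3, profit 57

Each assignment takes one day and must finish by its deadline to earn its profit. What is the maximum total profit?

188

Profit order: G=57 E=49 A=45 F=42 C=25 D=20 B=12
Assign: G→slot 3, E→slot 1, A→slot 2, F skipped, C→slot 5, D skipped, B→slot 4.
Slots: [1:E] [2:A] [3:G] [4:B] [5:C]
Profit = 49 + 45 + 57 + 12 + 25 = 188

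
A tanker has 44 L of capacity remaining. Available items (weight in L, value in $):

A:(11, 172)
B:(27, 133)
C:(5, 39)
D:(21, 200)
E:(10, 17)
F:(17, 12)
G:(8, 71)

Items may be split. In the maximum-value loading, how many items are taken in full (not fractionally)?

3

Sort by value per unit weight and fill in that order.
Ratios (sorted): A 15.64, D 9.52, G 8.88, C 7.80, B 4.93, E 1.70, F 0.71
take A (11 @ 172); take D (21 @ 200); take G (8 @ 71); take 4/5 of C → 31.20. Capacity used 44/44.
3 item(s) taken whole; one partial (take 4/5 of C).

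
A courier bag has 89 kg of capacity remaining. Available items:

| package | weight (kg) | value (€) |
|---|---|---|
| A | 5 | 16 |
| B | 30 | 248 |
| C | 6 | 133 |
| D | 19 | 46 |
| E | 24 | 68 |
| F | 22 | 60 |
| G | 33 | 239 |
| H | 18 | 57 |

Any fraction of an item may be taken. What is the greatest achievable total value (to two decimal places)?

683.50

Greedy by value/weight ratio, highest first.
Ratios (sorted): C 22.17, B 8.27, G 7.24, A 3.20, H 3.17, E 2.83, F 2.73, D 2.42
take C (6 @ 133); take B (30 @ 248); take G (33 @ 239); take A (5 @ 16); take 15/18 of H → 47.50. Capacity used 89/89.
Total value = 683.50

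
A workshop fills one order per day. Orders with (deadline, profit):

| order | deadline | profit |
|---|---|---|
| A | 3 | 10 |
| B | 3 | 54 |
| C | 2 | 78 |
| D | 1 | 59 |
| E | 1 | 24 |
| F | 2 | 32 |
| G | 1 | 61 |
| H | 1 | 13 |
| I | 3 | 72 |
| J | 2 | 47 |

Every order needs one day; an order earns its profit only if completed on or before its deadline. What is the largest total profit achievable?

Take jobs in profit order; each goes to the latest open slot no later than its deadline.
Profit order: C=78 I=72 G=61 D=59 B=54 J=47 F=32 E=24 H=13 A=10
Assign: C→slot 2, I→slot 3, G→slot 1, D skipped, B skipped, J skipped, F skipped, E skipped, H skipped, A skipped.
Slots: [1:G] [2:C] [3:I]
Profit = 61 + 78 + 72 = 211

211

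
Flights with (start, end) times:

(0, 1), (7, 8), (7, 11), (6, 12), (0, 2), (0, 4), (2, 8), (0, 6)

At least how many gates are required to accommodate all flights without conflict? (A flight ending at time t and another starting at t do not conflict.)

starts: [0, 0, 0, 0, 2, 6, 7, 7]
ends:   [1, 2, 4, 6, 8, 8, 11, 12]
s0→1 s0→2 s0→3 s0→4  — peak 4.

4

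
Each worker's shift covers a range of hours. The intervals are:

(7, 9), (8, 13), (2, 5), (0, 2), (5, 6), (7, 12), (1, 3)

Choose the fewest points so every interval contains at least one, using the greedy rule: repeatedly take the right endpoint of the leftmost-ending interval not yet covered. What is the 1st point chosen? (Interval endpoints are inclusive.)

Process intervals by earliest right end; each time one isn't hit yet, stab at its right endpoint.
Sorted: [0,2] [1,3] [2,5] [5,6] [7,9] [7,12] [8,13]
{[0,2],[1,3],[2,5]} hit by 2; {[5,6]} hit by 6; {[7,9],[7,12],[8,13]} hit by 9.
Points: 2, 6, 9 (3 total).

2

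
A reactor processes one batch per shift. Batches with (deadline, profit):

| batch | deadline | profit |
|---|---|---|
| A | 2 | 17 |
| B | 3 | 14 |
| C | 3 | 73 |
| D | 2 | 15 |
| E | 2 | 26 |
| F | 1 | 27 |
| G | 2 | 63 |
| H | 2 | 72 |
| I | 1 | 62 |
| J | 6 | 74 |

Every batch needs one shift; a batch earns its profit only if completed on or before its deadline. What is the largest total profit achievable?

Take jobs in profit order; each goes to the latest open slot no later than its deadline.
Profit order: J=74 C=73 H=72 G=63 I=62 F=27 E=26 A=17 D=15 B=14
Assign: J→slot 6, C→slot 3, H→slot 2, G→slot 1, I skipped, F skipped, E skipped, A skipped, D skipped, B skipped.
Slots: [1:G] [2:H] [3:C] [6:J]
Profit = 63 + 72 + 73 + 74 = 282

282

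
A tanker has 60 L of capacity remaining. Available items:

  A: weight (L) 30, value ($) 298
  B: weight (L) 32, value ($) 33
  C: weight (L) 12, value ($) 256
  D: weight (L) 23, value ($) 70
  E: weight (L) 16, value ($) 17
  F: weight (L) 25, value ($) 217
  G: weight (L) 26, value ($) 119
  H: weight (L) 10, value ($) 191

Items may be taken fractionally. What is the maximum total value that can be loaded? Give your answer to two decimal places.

Sort by value per unit weight and fill in that order.
Order: C (256/12=21.33) > H (191/10=19.10) > A (298/30=9.93) > F (217/25=8.68) > G (119/26=4.58) > D (70/23=3.04) > E (17/16=1.06) > B (33/32=1.03)
Fill: take C (12 @ 256) → take H (10 @ 191) → take A (30 @ 298) → take 8/25 of F → 69.44; 60/60 used.
Total value = 814.44

814.44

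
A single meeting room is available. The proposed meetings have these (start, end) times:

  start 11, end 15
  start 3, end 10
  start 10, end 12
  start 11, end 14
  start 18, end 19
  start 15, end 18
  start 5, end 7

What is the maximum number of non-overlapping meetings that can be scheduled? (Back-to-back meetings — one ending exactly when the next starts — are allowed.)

Sorted by end: (5,7)  (3,10)  (10,12)  (11,14)  (11,15)  (15,18)  (18,19)
take (5,7); take (10,12); take (15,18); take (18,19).
Selected 4 meetings.

4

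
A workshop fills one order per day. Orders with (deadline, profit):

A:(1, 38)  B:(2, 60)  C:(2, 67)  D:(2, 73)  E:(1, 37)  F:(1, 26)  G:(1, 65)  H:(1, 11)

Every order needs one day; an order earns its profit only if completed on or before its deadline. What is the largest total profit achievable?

Take jobs in profit order; each goes to the latest open slot no later than its deadline.
Profit order: D=73 C=67 G=65 B=60 A=38 E=37 F=26 H=11
Assign: D→slot 2, C→slot 1, G skipped, B skipped, A skipped, E skipped, F skipped, H skipped.
Slots: [1:C] [2:D]
Profit = 67 + 73 = 140

140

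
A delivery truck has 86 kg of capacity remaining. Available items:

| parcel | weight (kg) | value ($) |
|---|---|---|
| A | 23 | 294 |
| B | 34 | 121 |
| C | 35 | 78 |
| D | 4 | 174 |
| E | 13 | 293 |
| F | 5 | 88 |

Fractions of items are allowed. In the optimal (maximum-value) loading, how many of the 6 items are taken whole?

5

Sort by value per unit weight and fill in that order.
Order: D (174/4=43.50) > E (293/13=22.54) > F (88/5=17.60) > A (294/23=12.78) > B (121/34=3.56) > C (78/35=2.23)
Fill: take D (4 @ 174) → take E (13 @ 293) → take F (5 @ 88) → take A (23 @ 294) → take B (34 @ 121) → take 7/35 of C → 15.60; 86/86 used.
5 item(s) taken whole; one partial (take 7/35 of C).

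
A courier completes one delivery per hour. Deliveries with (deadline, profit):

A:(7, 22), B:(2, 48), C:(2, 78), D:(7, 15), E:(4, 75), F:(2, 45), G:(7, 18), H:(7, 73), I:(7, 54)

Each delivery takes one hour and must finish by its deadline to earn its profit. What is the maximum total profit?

368

Sort by profit descending; place each in the latest free slot ≤ its deadline.
Profit order: C=78 E=75 H=73 I=54 B=48 F=45 A=22 G=18 D=15
Assign: C→slot 2, E→slot 4, H→slot 7, I→slot 6, B→slot 1, F skipped, A→slot 5, G→slot 3, D skipped.
Slots: [1:B] [2:C] [3:G] [4:E] [5:A] [6:I] [7:H]
Profit = 48 + 78 + 18 + 75 + 22 + 54 + 73 = 368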